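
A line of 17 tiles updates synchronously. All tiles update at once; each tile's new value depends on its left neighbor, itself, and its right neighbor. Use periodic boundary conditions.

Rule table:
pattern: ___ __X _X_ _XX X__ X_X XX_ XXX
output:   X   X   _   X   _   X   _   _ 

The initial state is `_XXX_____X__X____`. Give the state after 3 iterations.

iteration 1: XX___XXXX__X__XXX
iteration 2: ___XXX____X__XX__
iteration 3: XXXX___XXX__XX__X

XXXX___XXX__XX__X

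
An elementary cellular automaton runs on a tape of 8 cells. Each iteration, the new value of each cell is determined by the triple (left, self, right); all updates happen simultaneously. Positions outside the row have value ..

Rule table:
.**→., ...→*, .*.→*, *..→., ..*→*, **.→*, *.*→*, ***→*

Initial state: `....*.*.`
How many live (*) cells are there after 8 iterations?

5

*******.
.******.
*.*****.
**.****.
.**.***.
*.**.**.
**.**.*.
.**.***.
count of *: 5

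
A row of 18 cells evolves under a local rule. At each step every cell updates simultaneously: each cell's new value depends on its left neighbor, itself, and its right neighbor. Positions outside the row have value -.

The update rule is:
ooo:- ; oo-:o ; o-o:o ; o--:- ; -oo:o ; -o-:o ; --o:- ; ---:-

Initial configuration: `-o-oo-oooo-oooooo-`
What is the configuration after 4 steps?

step 1: -oooooo--ooo----o-
step 2: -o----o--o-o----o-
step 3: -o----o--ooo----o-
step 4: -o----o--o-o----o-

-o----o--o-o----o-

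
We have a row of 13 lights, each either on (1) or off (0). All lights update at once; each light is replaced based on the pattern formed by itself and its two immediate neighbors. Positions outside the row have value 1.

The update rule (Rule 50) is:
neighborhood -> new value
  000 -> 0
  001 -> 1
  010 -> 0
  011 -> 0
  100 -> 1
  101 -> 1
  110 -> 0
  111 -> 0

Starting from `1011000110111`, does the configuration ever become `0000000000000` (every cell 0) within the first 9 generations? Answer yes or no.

no

0100101001000
1011010110101
0100101001010
1011010110101  (repeats generation 2; period 2)
generation 9: 0100101001010
generation 9 is 0100101001010, still not uniform 0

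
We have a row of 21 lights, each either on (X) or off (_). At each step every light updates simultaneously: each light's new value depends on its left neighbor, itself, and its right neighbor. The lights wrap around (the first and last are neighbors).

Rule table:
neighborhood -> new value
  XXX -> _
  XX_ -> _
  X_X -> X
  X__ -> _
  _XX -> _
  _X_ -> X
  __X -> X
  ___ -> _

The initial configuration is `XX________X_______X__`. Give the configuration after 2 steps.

_________XX______XX_X
________X_______X__XX

________X_______X__XX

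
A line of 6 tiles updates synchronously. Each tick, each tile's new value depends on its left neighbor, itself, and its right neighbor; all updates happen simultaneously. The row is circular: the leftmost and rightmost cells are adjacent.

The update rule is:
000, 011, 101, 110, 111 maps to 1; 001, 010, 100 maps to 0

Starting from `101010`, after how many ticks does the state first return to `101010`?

2

010101
101010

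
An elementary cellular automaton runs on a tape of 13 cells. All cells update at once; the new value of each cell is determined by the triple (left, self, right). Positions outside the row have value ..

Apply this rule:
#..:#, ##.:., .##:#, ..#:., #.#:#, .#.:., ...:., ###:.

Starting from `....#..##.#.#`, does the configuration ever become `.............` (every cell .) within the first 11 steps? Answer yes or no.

yes

step 1: .....#.#.#.#.
step 2: ......#.#.#.#
step 3: .......#.#.#.
step 4: ........#.#.#
step 5: .........#.#.
step 6: ..........#.#
step 7: ...........#.
step 8: ............#
step 9: .............
all cells are . at step 9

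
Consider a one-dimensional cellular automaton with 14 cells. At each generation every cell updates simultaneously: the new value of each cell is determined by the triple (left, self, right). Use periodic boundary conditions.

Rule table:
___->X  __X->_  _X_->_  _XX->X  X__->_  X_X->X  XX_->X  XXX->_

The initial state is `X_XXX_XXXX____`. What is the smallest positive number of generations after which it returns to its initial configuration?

_XX_XXX__X_XX_
_XXXX_X___XXX_
_X__XX__X_X_X_
____XX___X_X__
XXX_XX_X__X__X
__XXXXX______X
__X___X_XXXX__
X___X__XX__X_X
X_X____XX___XX
XX__XX_XX_X_X_
XX__XXXXXX_X_X
_X__X____XX_XX
X_____XX_XXXXX
X_XXX_XXXX____

14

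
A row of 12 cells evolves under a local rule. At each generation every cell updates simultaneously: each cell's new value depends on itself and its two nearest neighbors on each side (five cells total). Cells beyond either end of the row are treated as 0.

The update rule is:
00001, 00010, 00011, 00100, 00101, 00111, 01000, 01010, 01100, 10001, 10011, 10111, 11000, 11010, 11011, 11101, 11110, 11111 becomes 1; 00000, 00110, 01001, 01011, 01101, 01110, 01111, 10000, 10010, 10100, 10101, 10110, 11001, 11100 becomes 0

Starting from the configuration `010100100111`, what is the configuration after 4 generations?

111000101100
100111100110
101101001011
100010001001

100010001001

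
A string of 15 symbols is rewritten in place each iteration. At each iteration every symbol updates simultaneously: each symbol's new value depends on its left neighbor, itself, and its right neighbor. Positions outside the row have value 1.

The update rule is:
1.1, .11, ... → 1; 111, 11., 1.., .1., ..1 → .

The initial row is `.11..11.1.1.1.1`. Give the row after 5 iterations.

11...1.1.1.1.11
...1..1.1.1.11.
.1.....1.1.11.1
1..111..1.11.11
...1.....11.11.

...1.....11.11.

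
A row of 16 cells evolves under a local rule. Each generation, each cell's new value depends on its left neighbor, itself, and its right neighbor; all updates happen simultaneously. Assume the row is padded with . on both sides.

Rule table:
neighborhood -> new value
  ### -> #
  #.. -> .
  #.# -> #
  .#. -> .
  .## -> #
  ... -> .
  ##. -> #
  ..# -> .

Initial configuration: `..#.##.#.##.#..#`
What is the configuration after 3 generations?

...#########....

...####.####....
...#########....
...#########....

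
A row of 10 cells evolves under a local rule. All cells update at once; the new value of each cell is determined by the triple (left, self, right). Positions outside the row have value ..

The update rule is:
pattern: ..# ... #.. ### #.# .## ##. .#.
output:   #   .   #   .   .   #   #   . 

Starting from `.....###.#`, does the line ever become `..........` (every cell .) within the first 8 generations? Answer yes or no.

no

generation 1: ....##.#..
generation 2: ...###..#.
generation 3: ..##.###.#
generation 4: .###.#.#..
generation 5: ##.#....#.
generation 6: ##..#..#.#
generation 7: ####.##...
generation 8: #..#.###..
generation 8 is #..#.###.., still not uniform .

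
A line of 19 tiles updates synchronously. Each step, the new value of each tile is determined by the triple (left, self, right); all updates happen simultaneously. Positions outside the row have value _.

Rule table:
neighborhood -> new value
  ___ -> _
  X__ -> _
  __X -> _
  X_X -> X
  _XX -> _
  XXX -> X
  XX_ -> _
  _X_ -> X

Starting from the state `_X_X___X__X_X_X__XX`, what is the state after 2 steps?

_XXX___X__XXXXX____
__X____X___XXX_____

__X____X___XXX_____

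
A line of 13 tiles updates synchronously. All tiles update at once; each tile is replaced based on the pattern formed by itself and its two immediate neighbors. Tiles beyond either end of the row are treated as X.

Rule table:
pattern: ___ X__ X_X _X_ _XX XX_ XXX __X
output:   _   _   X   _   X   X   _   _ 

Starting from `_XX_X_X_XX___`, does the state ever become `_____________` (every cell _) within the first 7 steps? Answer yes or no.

yes

step 1: XXXX_X_XXX___
step 2: ___XX_XX_X___
step 3: ___XXXXXX____
step 4: ___X____X____
step 5: _____________
all cells are _ at step 5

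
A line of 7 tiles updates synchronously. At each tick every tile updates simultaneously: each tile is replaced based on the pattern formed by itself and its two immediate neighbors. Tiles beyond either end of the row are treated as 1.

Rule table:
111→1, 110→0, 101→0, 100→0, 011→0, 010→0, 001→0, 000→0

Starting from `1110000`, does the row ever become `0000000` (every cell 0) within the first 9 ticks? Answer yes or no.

yes

1100000
1000000
0000000
all cells are 0 at tick 3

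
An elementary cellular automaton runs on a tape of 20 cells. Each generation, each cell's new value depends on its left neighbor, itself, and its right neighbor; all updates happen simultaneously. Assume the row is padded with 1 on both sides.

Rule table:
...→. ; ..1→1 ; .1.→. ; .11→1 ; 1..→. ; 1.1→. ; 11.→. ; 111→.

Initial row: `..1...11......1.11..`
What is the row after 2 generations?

....11......1..1..11

.1...11......1..1..1
....11......1..1..11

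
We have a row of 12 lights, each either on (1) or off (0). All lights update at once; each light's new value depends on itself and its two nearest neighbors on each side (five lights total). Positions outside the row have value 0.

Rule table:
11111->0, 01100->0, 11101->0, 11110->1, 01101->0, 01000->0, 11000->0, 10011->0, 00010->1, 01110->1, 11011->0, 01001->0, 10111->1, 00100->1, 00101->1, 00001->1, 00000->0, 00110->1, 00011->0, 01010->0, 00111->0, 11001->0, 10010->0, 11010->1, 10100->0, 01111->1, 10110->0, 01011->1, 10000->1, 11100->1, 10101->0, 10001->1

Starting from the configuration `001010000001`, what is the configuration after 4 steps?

110001010000

111000100111
011011100011
010011101010
110001010000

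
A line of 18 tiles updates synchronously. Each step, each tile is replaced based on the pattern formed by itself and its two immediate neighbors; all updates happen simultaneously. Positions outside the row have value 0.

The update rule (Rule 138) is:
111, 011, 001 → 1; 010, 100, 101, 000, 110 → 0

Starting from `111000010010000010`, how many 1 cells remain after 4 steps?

step 1: 110000100100000100
step 2: 100001001000001000
step 3: 000010010000010000
step 4: 000100100000100000
count of 1: 3

3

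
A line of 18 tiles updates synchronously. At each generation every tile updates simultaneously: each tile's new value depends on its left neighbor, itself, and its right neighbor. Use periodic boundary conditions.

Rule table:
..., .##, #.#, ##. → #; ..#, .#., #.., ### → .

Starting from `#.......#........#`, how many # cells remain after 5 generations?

generation 1: #.#####...######.#
generation 2: ###...#.#.#....###
generation 3: ..#.#..#.#..##.#..
generation 4: #..#....#...###..#
generation 5: #....##...#.#.#..#
count of #: 7

7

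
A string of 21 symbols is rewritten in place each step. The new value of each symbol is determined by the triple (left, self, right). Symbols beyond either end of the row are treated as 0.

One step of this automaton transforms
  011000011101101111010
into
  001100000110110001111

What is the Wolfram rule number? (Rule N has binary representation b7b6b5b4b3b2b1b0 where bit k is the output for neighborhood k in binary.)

116

position 8: 111 → 0  (bit 7 = 0)
position 2: 110 → 1  (bit 6 = 1)
position 10: 101 → 1  (bit 5 = 1)
position 3: 100 → 1  (bit 4 = 1)
position 1: 011 → 0  (bit 3 = 0)
position 19: 010 → 1  (bit 2 = 1)
position 0: 001 → 0  (bit 1 = 0)
position 4: 000 → 0  (bit 0 = 0)
bits b7..b0 = 01110100 = 116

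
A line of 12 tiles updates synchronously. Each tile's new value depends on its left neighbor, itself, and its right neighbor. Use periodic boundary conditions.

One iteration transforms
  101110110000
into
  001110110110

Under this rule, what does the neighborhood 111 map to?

At position 3 the neighborhood is 111; the next row has 1 there.

1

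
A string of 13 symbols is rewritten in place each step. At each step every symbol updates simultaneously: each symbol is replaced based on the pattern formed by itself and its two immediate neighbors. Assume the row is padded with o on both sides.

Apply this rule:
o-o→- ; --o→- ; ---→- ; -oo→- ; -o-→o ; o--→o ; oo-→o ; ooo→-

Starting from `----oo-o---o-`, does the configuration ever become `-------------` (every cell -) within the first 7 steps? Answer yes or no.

o----o-oo--o-
oo---o--oo-o-
-oo--oo--o-o-
--oo--oo-o-o-
o--oo--o-o-o-
oo--oo-o-o-o-
-oo--o-o-o-o-
step 7 is -oo--o-o-o-o-, still not uniform -

no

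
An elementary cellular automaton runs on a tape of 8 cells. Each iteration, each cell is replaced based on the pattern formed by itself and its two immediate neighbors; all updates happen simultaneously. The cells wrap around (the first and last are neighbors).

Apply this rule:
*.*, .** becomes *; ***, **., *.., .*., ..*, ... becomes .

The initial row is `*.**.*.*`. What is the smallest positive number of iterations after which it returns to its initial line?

8

.**.*.**
**.*.**.
*.*.**.*
.*.**.**
*.**.**.
.**.**.*
**.**.*.
*.**.*.*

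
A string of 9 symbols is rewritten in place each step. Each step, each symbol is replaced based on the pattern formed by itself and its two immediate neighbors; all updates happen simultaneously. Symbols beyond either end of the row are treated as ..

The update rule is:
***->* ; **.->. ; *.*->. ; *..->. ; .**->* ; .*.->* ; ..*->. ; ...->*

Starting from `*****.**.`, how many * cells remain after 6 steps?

****..*..
***...*.*
**..*.*.*
*...*.*.*
*.*.*.*.*
*.*.*.*.*
count of *: 5

5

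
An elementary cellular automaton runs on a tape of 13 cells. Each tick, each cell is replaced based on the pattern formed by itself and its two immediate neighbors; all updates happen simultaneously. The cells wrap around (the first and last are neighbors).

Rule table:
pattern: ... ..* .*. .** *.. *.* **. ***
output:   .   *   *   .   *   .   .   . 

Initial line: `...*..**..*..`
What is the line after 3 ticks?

..****..****.
.*....**....*
.**..*..*..**

.**..*..*..**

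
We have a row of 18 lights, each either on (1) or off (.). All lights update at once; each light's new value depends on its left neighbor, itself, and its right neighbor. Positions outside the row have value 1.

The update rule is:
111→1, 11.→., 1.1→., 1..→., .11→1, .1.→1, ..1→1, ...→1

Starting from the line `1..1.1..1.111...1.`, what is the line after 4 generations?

..11.1.11.11..111.
.11..1.1..1..111..
.1..11.1.11.111..1
.1.11..1.1..11..11

.1.11..1.1..11..11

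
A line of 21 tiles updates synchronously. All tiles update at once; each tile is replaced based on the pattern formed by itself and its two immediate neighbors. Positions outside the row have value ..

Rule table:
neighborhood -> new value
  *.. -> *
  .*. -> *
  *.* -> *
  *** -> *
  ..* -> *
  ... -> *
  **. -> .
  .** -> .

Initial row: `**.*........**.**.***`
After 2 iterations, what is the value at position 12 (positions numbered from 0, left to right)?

..**********..*..*.*.
**.********.*********
position 12 holds *

*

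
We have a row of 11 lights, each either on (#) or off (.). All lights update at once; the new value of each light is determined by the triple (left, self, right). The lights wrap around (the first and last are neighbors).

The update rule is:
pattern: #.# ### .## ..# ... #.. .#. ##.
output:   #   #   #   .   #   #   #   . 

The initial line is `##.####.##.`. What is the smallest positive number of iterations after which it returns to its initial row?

11

#.####.##.#
.####.##.##
####.##.##.
###.##.##.#
##.##.##.##
#.##.##.###
.##.##.####
##.##.####.
#.##.####.#
.##.####.##
##.####.##.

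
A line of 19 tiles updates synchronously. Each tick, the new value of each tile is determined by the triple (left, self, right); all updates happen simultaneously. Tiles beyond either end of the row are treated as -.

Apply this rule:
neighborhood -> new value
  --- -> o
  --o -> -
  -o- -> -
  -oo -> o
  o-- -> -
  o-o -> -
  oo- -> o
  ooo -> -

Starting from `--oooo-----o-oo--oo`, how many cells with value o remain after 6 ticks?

o-o--o-ooo---oo--oo
-------o-o-o-oo--oo
oooooo-------oo--oo
o----o-ooooo-oo--oo
--oo---o---o-oo--oo
o-oo-o---o---oo--oo
count of o: 9

9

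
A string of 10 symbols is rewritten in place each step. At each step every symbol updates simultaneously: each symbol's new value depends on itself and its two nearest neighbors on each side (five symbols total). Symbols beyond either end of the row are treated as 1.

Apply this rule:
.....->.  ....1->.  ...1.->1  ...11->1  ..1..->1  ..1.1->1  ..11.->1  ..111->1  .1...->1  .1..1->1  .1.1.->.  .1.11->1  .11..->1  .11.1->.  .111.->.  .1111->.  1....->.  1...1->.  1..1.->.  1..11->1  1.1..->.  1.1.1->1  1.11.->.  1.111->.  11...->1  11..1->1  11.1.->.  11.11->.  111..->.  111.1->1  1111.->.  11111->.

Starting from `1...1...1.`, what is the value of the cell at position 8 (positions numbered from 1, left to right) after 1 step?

step 1: .1.111.111
position 8 holds 1

1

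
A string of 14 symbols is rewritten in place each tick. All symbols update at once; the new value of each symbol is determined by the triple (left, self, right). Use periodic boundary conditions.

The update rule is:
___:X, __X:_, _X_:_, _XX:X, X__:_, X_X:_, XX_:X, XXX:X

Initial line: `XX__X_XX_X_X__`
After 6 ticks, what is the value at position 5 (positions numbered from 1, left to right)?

X

tick 1: XX____XX______
tick 2: XX_XX_XX_XXXX_
tick 3: XX_XX_XX_XXXX_  (fixed point — unchanged through tick 6)
position 5 holds X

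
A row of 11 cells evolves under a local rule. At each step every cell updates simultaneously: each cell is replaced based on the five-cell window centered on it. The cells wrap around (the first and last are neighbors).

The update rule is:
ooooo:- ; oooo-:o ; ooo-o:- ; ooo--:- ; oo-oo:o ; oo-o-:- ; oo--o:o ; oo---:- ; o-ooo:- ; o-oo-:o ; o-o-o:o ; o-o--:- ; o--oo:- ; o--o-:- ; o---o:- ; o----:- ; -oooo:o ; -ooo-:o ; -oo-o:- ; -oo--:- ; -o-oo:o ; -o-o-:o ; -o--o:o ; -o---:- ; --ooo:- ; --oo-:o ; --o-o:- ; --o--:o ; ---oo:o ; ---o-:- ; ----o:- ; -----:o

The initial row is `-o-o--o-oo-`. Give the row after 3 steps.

oo--ooo----

step 1: --o-o--oo-o
step 2: o--o-o-o---
step 3: oo--ooo----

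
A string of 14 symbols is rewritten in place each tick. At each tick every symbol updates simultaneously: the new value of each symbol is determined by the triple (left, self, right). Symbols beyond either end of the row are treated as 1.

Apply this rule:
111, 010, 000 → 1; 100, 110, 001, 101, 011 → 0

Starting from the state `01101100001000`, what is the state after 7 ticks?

01010000001010

tick 1: 00000001101010
tick 2: 01111100001010
tick 3: 00111001101010
tick 4: 00010000001010
tick 5: 01010111101010
tick 6: 01010011001010
tick 7: 01010000001010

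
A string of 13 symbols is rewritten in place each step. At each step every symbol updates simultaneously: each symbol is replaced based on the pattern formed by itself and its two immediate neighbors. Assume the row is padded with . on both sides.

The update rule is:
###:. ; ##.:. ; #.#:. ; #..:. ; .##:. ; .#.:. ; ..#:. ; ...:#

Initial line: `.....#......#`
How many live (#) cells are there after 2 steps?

####...####..
.....#......#
count of #: 2

2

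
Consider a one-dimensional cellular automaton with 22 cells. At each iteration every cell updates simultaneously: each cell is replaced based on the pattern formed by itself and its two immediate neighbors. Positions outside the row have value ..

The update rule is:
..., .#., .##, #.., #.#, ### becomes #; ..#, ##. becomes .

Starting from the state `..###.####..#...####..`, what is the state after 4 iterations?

#.##.####.#.###.###.##
###.####.#####.###.##.
##.####.#####.###.##.#
#.####.#####.###.##.##

#.####.#####.###.##.##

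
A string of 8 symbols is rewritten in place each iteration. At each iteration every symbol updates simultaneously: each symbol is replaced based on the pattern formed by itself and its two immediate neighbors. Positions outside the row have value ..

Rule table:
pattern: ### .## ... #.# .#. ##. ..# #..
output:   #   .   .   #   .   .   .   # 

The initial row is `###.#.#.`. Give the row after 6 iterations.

.#.#.#.#
..#.#.#.
...#.#.#
....#.#.
.....#.#
......#.

......#.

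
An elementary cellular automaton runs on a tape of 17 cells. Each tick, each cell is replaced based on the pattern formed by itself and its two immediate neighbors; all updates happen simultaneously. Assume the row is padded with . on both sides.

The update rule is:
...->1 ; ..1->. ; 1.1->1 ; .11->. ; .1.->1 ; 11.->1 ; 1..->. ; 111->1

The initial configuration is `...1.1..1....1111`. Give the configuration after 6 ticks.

11.111..1.11..111
.11.11..11.1...11
..11.1...111.1..1
1..111.1..1111..1
1...1111...111..1
1.1..111.1..11..1

1.1..111.1..11..1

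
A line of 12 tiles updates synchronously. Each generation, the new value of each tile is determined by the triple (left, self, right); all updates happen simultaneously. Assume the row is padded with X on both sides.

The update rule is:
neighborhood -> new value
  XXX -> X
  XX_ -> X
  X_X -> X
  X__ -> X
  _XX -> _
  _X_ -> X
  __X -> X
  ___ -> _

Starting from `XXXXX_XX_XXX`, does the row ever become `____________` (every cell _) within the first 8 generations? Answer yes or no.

no

XXXXXX_XX_XX
XXXXXXX_XX_X
XXXXXXXX_XX_
XXXXXXXXX_XX
XXXXXXXXXX_X
XXXXXXXXXXX_
XXXXXXXXXXXX
XXXXXXXXXXXX
generation 8 is XXXXXXXXXXXX, still not uniform _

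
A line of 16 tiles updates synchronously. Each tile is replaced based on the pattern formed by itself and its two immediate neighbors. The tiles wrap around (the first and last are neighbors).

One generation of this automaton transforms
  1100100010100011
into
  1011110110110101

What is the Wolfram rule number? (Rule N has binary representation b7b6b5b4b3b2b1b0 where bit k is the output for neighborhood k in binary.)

position 0: 111 → 1  (bit 7 = 1)
position 1: 110 → 0  (bit 6 = 0)
position 9: 101 → 0  (bit 5 = 0)
position 2: 100 → 1  (bit 4 = 1)
position 14: 011 → 0  (bit 3 = 0)
position 4: 010 → 1  (bit 2 = 1)
position 3: 001 → 1  (bit 1 = 1)
position 6: 000 → 0  (bit 0 = 0)
bits b7..b0 = 10010110 = 150

150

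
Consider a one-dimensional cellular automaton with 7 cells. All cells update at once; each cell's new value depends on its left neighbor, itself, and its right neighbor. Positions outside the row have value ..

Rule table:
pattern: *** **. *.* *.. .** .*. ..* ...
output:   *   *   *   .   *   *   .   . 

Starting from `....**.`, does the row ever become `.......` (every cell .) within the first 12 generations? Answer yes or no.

....**.  (fixed point — unchanged through generation 12)
generation 12 is ....**., still not uniform .

no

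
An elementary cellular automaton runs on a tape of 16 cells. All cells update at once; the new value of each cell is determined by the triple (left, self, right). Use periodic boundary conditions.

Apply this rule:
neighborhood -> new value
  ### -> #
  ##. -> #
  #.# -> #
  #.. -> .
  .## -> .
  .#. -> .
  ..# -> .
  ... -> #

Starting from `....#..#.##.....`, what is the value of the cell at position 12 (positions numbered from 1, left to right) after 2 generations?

###.....#.#.####
###.###..#.#.###
position 12 holds #

#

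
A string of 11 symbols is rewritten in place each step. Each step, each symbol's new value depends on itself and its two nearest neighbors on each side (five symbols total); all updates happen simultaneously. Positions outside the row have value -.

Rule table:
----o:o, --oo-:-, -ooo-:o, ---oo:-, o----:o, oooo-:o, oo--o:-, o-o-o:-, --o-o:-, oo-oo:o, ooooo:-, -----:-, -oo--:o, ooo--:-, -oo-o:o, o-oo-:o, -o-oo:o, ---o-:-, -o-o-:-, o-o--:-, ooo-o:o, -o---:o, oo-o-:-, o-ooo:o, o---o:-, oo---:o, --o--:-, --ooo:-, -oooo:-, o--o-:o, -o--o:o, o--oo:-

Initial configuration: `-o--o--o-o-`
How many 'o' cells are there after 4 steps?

7

--oo-oo---o
o--ooooo---
-o----o-oo-
--ooo--oooo
count of o: 7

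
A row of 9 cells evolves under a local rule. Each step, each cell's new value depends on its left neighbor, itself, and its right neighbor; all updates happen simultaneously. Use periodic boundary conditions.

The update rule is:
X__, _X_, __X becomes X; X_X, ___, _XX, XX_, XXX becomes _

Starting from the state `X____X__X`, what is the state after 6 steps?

_X__XXXX_
XXXX____X
____X__X_
___XXXXXX
X_X______
X_XX____X

X_XX____X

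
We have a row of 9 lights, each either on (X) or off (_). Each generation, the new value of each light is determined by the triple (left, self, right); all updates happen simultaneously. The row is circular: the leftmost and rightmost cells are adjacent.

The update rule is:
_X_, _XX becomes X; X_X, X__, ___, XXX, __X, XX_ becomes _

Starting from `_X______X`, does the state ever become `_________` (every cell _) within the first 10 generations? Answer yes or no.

generation 1: _X______X  (fixed point — unchanged through generation 10)
generation 10 is _X______X, still not uniform _

no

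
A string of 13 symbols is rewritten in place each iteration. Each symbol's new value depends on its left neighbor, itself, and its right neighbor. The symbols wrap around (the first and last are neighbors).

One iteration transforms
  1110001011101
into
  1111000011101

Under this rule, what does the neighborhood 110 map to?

1

At position 2 the neighborhood is 110; the next row has 1 there.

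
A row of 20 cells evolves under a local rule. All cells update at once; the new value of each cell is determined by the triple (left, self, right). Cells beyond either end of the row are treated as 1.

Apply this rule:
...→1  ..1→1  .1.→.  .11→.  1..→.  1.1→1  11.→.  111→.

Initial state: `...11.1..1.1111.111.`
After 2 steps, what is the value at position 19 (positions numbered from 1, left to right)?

step 1: .11..1..1.1....1...1
step 2: 1...1..1.1..111..11.
position 19 holds 1

1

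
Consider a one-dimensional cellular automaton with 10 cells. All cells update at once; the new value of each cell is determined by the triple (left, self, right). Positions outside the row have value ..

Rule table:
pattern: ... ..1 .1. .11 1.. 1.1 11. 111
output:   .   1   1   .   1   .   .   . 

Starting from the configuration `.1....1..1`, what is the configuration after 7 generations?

..1..1...1

111..11111
...11.....
..1..1....
.111111...
1......1..
11....111.
..1..1...1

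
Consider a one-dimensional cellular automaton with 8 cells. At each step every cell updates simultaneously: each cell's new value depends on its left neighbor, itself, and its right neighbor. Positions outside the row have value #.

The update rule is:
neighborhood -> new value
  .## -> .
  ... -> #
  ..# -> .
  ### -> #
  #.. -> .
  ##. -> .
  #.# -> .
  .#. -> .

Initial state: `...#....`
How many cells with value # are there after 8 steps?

1

.#...##.
...#....  (repeats step 0; period 2)
step 8: ...#....
count of #: 1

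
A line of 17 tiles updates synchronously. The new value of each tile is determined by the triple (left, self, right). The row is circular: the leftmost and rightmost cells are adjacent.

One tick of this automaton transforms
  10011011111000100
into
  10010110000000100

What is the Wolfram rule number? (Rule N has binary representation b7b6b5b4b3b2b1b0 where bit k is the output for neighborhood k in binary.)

position 7: 111 → 0  (bit 7 = 0)
position 4: 110 → 0  (bit 6 = 0)
position 5: 101 → 1  (bit 5 = 1)
position 1: 100 → 0  (bit 4 = 0)
position 3: 011 → 1  (bit 3 = 1)
position 0: 010 → 1  (bit 2 = 1)
position 2: 001 → 0  (bit 1 = 0)
position 12: 000 → 0  (bit 0 = 0)
bits b7..b0 = 00101100 = 44

44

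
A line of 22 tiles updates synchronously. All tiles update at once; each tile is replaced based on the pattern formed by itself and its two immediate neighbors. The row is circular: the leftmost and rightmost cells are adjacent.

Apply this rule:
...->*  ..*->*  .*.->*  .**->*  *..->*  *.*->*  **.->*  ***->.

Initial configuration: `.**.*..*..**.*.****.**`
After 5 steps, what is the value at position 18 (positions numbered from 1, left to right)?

****************..****
...............****...
****************..****  (repeats step 1; period 2)
step 5: ****************..****
position 18 holds .

.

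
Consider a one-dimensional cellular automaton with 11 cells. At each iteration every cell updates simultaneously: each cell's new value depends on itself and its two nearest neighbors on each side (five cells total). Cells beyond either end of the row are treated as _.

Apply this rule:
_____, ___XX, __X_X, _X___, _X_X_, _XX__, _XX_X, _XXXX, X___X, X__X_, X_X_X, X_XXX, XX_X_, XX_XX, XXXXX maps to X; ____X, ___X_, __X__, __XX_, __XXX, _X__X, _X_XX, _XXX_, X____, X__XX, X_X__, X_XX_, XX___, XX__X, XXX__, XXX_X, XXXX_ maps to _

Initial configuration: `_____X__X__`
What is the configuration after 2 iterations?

iteration 1: XXX____X_X_
iteration 2: _______XX_X

_______XX_X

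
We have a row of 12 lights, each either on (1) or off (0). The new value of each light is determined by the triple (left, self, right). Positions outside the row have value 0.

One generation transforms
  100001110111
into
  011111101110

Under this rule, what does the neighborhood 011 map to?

At position 5 the neighborhood is 011; the next row has 1 there.

1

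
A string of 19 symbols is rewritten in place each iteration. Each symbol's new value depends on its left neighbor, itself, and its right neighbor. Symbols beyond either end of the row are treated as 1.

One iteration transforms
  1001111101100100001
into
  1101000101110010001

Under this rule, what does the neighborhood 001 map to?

0

At position 2 the neighborhood is 001; the next row has 0 there.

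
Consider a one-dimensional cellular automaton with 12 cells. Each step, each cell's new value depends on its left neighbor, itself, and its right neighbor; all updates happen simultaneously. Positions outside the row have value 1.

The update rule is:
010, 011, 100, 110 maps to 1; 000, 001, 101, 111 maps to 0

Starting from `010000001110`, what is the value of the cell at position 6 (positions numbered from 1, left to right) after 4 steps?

011000001010
011100001010
010110001010
010111001010
position 6 holds 1

1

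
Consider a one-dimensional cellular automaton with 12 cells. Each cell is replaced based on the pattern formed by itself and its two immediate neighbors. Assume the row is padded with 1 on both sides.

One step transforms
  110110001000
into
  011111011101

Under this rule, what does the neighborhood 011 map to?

1

At position 3 the neighborhood is 011; the next row has 1 there.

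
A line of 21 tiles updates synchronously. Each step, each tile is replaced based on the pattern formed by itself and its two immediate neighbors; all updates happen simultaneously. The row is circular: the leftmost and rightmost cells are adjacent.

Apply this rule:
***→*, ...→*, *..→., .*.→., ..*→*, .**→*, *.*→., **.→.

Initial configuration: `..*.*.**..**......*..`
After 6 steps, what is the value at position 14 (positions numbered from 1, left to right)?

.

step 1: **....*..**..*****..*
step 2: *..***..**..*****..**
step 3: ..***..**..*****..***
step 4: .***..**..*****..***.
step 5: ***..**..*****..***..
step 6: **..**..*****..***..*
position 14 holds .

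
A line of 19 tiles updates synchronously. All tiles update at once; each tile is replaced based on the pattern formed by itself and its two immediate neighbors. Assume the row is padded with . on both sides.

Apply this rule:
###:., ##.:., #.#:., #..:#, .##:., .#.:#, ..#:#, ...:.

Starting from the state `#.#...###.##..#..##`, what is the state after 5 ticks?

tick 1: #.##.#......#####..
tick 2: #....##....#.....#.
tick 3: ##..#..#..###...###
tick 4: ..########...#.#...
tick 5: .#........#.##.##..

.#........#.##.##..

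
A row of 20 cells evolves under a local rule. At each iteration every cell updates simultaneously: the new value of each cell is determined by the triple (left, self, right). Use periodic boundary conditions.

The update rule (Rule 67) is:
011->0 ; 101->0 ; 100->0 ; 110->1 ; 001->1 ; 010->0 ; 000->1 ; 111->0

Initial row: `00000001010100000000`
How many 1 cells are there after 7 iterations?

11111110000001111111
00000010111110000000
11111100000010111111
00000101111100000000
11111000000101111111
00001011111000000000
11110000001011111111
count of 1: 13

13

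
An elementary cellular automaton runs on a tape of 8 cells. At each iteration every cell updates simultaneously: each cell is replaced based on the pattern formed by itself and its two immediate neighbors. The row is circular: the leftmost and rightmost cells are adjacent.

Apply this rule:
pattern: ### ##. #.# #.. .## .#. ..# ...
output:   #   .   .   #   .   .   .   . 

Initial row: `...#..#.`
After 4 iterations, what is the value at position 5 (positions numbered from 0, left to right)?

.

iteration 1: ....#..#
iteration 2: #....#..
iteration 3: .#....#.
iteration 4: ..#....#
position 5 holds .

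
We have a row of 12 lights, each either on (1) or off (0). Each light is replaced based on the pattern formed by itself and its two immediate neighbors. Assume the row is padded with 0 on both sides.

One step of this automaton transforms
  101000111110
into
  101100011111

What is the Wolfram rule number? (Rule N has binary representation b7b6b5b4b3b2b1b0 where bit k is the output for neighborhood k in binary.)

position 7: 111 → 1  (bit 7 = 1)
position 10: 110 → 1  (bit 6 = 1)
position 1: 101 → 0  (bit 5 = 0)
position 3: 100 → 1  (bit 4 = 1)
position 6: 011 → 0  (bit 3 = 0)
position 0: 010 → 1  (bit 2 = 1)
position 5: 001 → 0  (bit 1 = 0)
position 4: 000 → 0  (bit 0 = 0)
bits b7..b0 = 11010100 = 212

212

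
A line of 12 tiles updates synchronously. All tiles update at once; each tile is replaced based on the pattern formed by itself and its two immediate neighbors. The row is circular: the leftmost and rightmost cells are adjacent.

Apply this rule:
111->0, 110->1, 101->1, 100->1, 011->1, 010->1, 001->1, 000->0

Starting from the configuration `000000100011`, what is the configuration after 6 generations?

100001110111
110011011100
111111110111
000000011100
000000110110
000001111111

000001111111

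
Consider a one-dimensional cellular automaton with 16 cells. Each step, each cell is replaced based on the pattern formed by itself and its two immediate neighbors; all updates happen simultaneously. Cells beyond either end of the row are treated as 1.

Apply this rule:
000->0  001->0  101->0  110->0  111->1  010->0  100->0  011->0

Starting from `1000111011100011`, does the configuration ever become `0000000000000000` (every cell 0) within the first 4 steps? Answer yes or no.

yes

0000010001000001
0000000000000000
all cells are 0 at step 2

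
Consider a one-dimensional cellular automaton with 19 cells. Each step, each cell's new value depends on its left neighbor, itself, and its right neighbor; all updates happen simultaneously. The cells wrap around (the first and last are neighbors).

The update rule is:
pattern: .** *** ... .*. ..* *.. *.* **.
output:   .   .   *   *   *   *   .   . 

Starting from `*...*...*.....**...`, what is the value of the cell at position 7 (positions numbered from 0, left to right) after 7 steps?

**************..***
..............**...
**************..***  (repeats step 1; period 2)
step 7: **************..***
position 7 holds *

*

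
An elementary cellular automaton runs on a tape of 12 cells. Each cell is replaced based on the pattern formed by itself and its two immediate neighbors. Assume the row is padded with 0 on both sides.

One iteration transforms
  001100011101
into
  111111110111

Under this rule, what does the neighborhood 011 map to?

1

At position 2 the neighborhood is 011; the next row has 1 there.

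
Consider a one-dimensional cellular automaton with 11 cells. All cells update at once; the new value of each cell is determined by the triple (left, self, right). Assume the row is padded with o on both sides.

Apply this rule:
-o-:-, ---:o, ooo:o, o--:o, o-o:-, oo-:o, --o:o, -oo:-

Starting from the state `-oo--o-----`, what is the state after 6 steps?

step 1: --ooo-ooooo
step 2: oo-oo--oooo
step 3: oo--ooo-ooo
step 4: oooo-oo--oo
step 5: oooo--ooo-o
step 6: oooooo-oo--

oooooo-oo--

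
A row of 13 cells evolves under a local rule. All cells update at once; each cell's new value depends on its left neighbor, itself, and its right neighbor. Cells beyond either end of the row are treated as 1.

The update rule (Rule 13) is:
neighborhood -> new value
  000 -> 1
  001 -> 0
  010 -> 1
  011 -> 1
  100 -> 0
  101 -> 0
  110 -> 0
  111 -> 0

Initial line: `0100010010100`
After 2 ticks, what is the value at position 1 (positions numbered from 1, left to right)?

0

0101010010100
0101010010100
position 1 holds 0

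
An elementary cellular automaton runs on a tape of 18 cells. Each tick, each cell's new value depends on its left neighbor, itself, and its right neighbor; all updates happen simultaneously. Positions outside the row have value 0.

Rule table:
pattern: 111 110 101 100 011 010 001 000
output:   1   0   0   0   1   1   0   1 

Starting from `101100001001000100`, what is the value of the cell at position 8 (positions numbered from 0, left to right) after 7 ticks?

1

101001101001010101
101001001001010101
101001001001010101  (fixed point — unchanged through tick 7)
position 8 holds 1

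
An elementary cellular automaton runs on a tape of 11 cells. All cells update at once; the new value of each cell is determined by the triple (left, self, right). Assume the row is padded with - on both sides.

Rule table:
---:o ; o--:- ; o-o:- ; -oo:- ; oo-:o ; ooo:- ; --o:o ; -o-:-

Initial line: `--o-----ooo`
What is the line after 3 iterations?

o----oo----

iteration 1: oo--oooo--o
iteration 2: -o-o---o-o-
iteration 3: o----oo----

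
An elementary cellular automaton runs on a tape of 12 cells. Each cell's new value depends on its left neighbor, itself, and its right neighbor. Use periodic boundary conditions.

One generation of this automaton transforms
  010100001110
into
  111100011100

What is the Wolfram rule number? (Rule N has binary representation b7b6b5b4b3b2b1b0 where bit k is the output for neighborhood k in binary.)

174

position 9: 111 → 1  (bit 7 = 1)
position 10: 110 → 0  (bit 6 = 0)
position 2: 101 → 1  (bit 5 = 1)
position 4: 100 → 0  (bit 4 = 0)
position 8: 011 → 1  (bit 3 = 1)
position 1: 010 → 1  (bit 2 = 1)
position 0: 001 → 1  (bit 1 = 1)
position 5: 000 → 0  (bit 0 = 0)
bits b7..b0 = 10101110 = 174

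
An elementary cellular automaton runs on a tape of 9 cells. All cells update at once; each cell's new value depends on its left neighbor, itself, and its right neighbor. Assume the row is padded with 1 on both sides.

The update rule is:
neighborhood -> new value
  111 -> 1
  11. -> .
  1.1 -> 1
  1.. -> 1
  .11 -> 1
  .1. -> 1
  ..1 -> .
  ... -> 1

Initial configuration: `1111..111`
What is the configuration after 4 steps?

step 1: 111.1.111
step 2: 11.111111
step 3: 1.1111111
step 4: .11111111

.11111111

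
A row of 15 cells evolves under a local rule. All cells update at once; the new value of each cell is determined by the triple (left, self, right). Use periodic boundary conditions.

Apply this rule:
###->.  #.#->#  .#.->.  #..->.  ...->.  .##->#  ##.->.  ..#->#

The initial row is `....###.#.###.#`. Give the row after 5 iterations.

#..#.##..#....#

...##..#.##..#.
..##..#.##..#..
.##..#.##..#...
##..#.##..#....
#..#.##..#....#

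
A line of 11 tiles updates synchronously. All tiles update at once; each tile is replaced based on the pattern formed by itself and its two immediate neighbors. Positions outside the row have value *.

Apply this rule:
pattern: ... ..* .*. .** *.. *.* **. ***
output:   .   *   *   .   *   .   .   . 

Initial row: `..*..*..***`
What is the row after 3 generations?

********...
........*.*
*......**..

*......**..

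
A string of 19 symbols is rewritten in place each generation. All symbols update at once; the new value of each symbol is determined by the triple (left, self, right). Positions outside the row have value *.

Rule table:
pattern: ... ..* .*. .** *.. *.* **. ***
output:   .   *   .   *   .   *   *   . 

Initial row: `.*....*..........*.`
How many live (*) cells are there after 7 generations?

7

generation 1: *....*..........*.*
generation 2: *...*..........*.**
generation 3: *..*..........*.**.
generation 4: *.*..........*.****
generation 5: **..........*.**...
generation 6: .*.........*.***..*
generation 7: *.........*.**.*.**
count of *: 7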